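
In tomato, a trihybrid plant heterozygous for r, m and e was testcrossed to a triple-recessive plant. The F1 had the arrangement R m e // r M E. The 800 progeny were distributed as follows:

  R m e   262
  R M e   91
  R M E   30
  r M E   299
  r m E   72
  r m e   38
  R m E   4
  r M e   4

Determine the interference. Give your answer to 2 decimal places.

0.51

The two rarest classes, R m E and r M e, are the double crossovers. Comparing them with the parentals, only the e allele has switched, so e is the middle locus and the order is r – e – m.
r–e: (68 + 8)/800 = 0.0950; e–m: (163 + 8)/800 = 0.2137.
Expected DCO frequency = 0.0950 × 0.2137 ≈ 0.02030; observed = 8/800 ≈ 0.01000.
Coefficient of coincidence = 0.01000/0.02030 ≈ 0.49; interference = 1 − 0.49 = 0.51.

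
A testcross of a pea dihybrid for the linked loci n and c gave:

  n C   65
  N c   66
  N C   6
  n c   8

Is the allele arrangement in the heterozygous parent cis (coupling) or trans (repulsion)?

The two most frequent classes are N c (66) and n C (65); these are the parental (non-recombinant) types.
So the F1 carried N c on one chromosome and n C on the other — the recessive alleles are on opposite chromosomes (trans / repulsion).

trans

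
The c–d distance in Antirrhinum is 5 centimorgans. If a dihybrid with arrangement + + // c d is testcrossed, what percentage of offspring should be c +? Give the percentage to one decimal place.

2.5%

A map distance of 5 centimorgans corresponds to a recombination frequency of 0.050.
The F1 is + + / c d, so c + is a recombinant gamete class with expected frequency r/2 = 0.050/2 = 0.0250.
That is 0.0250 = 2.5% of the progeny.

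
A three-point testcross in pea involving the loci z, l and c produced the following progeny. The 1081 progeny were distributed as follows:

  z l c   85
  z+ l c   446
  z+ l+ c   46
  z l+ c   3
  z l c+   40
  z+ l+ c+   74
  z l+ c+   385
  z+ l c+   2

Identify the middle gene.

c

The two most frequent reciprocal classes, z l+ c+ and z+ l c, are the parental types, so the F1 was z l+ c+ / z+ l c.
The two rarest classes, z l+ c and z+ l c+, are the double crossovers. Comparing them with the parentals, only the c allele has switched, so c is the middle locus and the order is l – c – z.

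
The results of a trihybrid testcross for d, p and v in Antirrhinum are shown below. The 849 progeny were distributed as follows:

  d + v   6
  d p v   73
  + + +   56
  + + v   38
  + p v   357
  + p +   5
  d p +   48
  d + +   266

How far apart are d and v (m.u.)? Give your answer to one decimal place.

16.5 m.u.

The two most frequent reciprocal classes, d + + and + p v, are the parental types, so the F1 was d + + / + p v.
The two rarest classes, d + v and + p +, are the double crossovers. Comparing them with the parentals, only the v allele has switched, so v is the middle locus and the order is d – v – p.
Crossovers in the d–v interval produce the single-crossover classes + + + and d p v (56 + 73 = 129) plus the double crossovers (11).
RF(d–v) = (129 + 11) / 849 = 140/849 = 0.1649 → 16.5 m.u.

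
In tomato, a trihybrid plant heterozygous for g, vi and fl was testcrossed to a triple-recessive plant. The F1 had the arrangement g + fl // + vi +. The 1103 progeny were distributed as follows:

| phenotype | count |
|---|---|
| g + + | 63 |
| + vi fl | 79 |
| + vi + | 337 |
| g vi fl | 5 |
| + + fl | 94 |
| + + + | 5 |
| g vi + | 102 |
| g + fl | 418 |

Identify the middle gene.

vi

The two rarest classes, g vi fl and + + +, are the double crossovers. Comparing them with the parentals, only the vi allele has switched, so vi is the middle locus and the order is fl – vi – g.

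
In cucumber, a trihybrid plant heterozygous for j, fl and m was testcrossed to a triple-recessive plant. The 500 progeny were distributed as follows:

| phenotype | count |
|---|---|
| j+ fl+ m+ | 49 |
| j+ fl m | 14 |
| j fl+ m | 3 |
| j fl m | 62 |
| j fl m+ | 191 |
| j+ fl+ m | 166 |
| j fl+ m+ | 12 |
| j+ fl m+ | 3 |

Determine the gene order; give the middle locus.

j

The two most frequent reciprocal classes, j+ fl+ m and j fl m+, are the parental types, so the F1 was j+ fl+ m / j fl m+.
The two rarest classes, j fl+ m and j+ fl m+, are the double crossovers. Comparing them with the parentals, only the j allele has switched, so j is the middle locus and the order is m – j – fl.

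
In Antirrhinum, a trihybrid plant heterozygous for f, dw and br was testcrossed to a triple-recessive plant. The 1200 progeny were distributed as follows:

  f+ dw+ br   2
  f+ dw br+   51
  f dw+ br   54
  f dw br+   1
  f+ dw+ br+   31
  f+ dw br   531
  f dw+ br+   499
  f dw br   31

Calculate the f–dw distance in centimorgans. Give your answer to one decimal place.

5.4 centimorgans

The two most frequent reciprocal classes, f dw+ br+ and f+ dw br, are the parental types, so the F1 was f dw+ br+ / f+ dw br.
The two rarest classes, f dw br+ and f+ dw+ br, are the double crossovers. Comparing them with the parentals, only the dw allele has switched, so dw is the middle locus and the order is br – dw – f.
Crossovers in the dw–f interval produce the single-crossover classes f+ dw+ br+ and f dw br (31 + 31 = 62) plus the double crossovers (3).
RF(dw–f) = (62 + 3) / 1200 = 65/1200 = 0.0542 → 5.4 centimorgans.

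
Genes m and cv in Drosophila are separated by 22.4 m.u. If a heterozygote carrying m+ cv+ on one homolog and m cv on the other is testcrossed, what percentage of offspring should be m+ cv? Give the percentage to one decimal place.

11.2%

A map distance of 22.4 m.u. corresponds to a recombination frequency of 0.224.
The F1 is m+ cv+ / m cv, so m+ cv is a recombinant gamete class with expected frequency r/2 = 0.224/2 = 0.1120.
That is 0.1120 = 11.2% of the progeny.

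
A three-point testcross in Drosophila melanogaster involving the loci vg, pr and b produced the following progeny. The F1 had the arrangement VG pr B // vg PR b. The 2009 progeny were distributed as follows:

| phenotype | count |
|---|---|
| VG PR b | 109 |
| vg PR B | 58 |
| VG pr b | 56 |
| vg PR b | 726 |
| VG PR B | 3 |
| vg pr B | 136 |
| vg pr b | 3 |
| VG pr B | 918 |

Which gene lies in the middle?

The two rarest classes, VG PR B and vg pr b, are the double crossovers. Comparing them with the parentals, only the pr allele has switched, so pr is the middle locus and the order is b – pr – vg.

pr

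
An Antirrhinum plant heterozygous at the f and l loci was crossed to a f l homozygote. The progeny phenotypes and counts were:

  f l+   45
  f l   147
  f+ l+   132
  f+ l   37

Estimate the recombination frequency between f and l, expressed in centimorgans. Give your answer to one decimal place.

22.7 centimorgans

The two most frequent classes, f+ l+ (132) and f l (147), are the parental types, so the F1 was f+ l+ / f l.
The recombinant classes are f+ l and f l+: 37 + 45 = 82.
Recombination frequency = 82/361 = 0.2271 ≈ 22.7%, i.e. 22.7 centimorgans.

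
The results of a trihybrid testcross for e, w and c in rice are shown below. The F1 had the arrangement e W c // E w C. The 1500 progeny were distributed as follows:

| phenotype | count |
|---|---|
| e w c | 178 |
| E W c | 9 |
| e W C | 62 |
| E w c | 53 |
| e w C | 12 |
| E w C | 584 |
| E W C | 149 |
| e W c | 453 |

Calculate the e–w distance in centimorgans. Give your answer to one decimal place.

The two rarest classes, E W c and e w C, are the double crossovers. Comparing them with the parentals, only the e allele has switched, so e is the middle locus and the order is w – e – c.
Crossovers in the w–e interval produce the single-crossover classes e w c and E W C (178 + 149 = 327) plus the double crossovers (21).
RF(w–e) = (327 + 21) / 1500 = 348/1500 = 0.2320 → 23.2 centimorgans.

23.2 centimorgans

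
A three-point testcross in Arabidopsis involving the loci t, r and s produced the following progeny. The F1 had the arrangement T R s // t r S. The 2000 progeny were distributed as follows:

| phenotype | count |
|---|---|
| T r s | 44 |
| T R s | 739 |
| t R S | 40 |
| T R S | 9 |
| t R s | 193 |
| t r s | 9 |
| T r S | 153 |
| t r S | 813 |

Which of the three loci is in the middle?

s

The two rarest classes, T R S and t r s, are the double crossovers. Comparing them with the parentals, only the s allele has switched, so s is the middle locus and the order is t – s – r.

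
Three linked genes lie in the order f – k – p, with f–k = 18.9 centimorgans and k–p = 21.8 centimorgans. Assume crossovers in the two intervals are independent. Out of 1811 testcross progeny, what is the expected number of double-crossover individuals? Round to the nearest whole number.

75

Map distances give recombination frequencies of 0.189 and 0.218 for the two intervals.
With no interference, expected double-crossover frequency = 0.189 × 0.218 = 0.04120.
Expected number = 0.04120 × 1811 = 74.62 ≈ 75.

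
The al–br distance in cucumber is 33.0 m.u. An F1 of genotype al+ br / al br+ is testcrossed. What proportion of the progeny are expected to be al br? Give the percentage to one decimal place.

16.5%

A map distance of 33.0 m.u. corresponds to a recombination frequency of 0.330.
The F1 is al+ br / al br+, so al br is a recombinant gamete class with expected frequency r/2 = 0.330/2 = 0.1650.
That is 0.1650 = 16.5% of the progeny.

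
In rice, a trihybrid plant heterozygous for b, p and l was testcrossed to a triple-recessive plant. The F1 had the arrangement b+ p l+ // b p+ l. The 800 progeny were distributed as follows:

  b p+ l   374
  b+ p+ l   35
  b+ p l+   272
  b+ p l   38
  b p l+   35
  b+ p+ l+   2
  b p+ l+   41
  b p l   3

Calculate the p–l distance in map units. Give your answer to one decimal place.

The two rarest classes, b+ p+ l+ and b p l, are the double crossovers. Comparing them with the parentals, only the p allele has switched, so p is the middle locus and the order is b – p – l.
Crossovers in the p–l interval produce the single-crossover classes b+ p l and b p+ l+ (38 + 41 = 79) plus the double crossovers (5).
RF(p–l) = (79 + 5) / 800 = 84/800 = 0.1050 → 10.5 map units.

10.5 map units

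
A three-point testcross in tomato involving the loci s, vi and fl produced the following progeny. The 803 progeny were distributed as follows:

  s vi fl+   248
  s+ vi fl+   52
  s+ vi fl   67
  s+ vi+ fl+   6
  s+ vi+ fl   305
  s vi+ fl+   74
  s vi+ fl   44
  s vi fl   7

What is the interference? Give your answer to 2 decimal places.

0.38

The two most frequent reciprocal classes, s+ vi+ fl and s vi fl+, are the parental types, so the F1 was s+ vi+ fl / s vi fl+.
The two rarest classes, s+ vi+ fl+ and s vi fl, are the double crossovers. Comparing them with the parentals, only the fl allele has switched, so fl is the middle locus and the order is vi – fl – s.
vi–fl: (141 + 13)/803 = 0.1918; fl–s: (96 + 13)/803 = 0.1357.
Expected DCO frequency = 0.1918 × 0.1357 ≈ 0.02603; observed = 13/803 ≈ 0.01619.
Coefficient of coincidence = 0.01619/0.02603 ≈ 0.62; interference = 1 − 0.62 = 0.38.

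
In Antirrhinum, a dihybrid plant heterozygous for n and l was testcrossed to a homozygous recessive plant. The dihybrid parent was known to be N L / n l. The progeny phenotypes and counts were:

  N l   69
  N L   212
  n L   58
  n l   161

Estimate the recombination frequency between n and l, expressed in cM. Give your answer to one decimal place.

The recombinant classes are N l and n L: 69 + 58 = 127.
Recombination frequency = 127/500 = 0.2540 ≈ 25.4%, i.e. 25.4 cM.

25.4 cM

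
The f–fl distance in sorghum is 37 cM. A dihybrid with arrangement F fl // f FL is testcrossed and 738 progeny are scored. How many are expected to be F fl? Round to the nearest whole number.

232

A map distance of 37 cM corresponds to a recombination frequency of 0.370.
The F1 is F fl / f FL, so F fl is a parental gamete class with expected frequency (1 − r)/2 = 0.630/2 = 0.3150.
Expected number = 0.3150 × 738 = 232.47 ≈ 232.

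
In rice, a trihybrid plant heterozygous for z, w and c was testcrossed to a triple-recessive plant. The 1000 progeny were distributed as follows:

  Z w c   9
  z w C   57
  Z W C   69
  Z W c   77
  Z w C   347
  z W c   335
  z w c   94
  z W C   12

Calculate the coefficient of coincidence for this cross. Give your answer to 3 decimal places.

0.736

The two most frequent reciprocal classes, z W c and Z w C, are the parental types, so the F1 was z W c / Z w C.
The two rarest classes, z W C and Z w c, are the double crossovers. Comparing them with the parentals, only the c allele has switched, so c is the middle locus and the order is z – c – w.
z–c: (134 + 21)/1000 = 0.1550; c–w: (163 + 21)/1000 = 0.1840.
Expected DCO frequency = 0.1550 × 0.1840 ≈ 0.02852; observed = 21/1000 ≈ 0.02100.
Coefficient of coincidence = 0.02100/0.02852 ≈ 0.736.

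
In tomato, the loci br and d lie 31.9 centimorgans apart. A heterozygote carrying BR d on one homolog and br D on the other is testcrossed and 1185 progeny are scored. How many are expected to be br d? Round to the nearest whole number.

189

A map distance of 31.9 centimorgans corresponds to a recombination frequency of 0.319.
The F1 is BR d / br D, so br d is a recombinant gamete class with expected frequency r/2 = 0.319/2 = 0.1595.
Expected number = 0.1595 × 1185 = 189.01 ≈ 189.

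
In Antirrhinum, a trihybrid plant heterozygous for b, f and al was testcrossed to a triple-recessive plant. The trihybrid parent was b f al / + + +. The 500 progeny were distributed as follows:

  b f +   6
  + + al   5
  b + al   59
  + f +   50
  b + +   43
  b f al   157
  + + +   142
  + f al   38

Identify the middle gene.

al

The two rarest classes, b f + and + + al, are the double crossovers. Comparing them with the parentals, only the al allele has switched, so al is the middle locus and the order is f – al – b.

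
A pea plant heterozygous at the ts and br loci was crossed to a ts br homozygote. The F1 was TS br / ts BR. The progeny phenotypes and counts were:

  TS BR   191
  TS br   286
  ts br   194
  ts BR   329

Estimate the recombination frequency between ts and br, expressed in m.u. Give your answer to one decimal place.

The recombinant classes are TS BR and ts br: 191 + 194 = 385.
Recombination frequency = 385/1000 = 0.3850 ≈ 38.5%, i.e. 38.5 m.u.

38.5 m.u.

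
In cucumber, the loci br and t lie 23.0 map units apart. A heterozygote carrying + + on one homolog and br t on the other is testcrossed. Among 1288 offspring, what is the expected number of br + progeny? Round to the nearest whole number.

A map distance of 23.0 map units corresponds to a recombination frequency of 0.230.
The F1 is + + / br t, so br + is a recombinant gamete class with expected frequency r/2 = 0.230/2 = 0.1150.
Expected number = 0.1150 × 1288 = 148.12 ≈ 148.

148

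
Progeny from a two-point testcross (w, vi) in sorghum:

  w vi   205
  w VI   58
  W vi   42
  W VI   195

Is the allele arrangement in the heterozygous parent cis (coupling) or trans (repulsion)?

cis

The two most frequent classes are W VI (195) and w vi (205); these are the parental (non-recombinant) types.
So the F1 carried W VI on one chromosome and w vi on the other — the recessive alleles are on the same chromosome (cis / coupling).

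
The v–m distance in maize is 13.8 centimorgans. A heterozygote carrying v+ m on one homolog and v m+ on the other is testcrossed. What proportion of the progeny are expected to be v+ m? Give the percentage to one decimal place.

A map distance of 13.8 centimorgans corresponds to a recombination frequency of 0.138.
The F1 is v+ m / v m+, so v+ m is a parental gamete class with expected frequency (1 − r)/2 = 0.862/2 = 0.4310.
That is 0.4310 = 43.1% of the progeny.

43.1%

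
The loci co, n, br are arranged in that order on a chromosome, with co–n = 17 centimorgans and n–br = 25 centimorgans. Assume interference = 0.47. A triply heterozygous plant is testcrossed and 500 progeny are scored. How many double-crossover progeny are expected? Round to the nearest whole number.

11

Map distances give recombination frequencies of 0.170 and 0.250 for the two intervals.
With interference 0.47 (so coincidence = 0.53), expected double-crossover frequency = 0.170 × 0.250 × 0.53 = 0.02253.
Expected number = 0.02253 × 500 = 11.26 ≈ 11.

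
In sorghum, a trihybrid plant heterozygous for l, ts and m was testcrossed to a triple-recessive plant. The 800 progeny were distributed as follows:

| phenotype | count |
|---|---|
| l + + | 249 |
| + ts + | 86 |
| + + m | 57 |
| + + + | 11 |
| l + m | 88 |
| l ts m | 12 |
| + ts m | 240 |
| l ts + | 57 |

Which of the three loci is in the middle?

The two most frequent reciprocal classes, + ts m and l + +, are the parental types, so the F1 was + ts m / l + +.
The two rarest classes, l ts m and + + +, are the double crossovers. Comparing them with the parentals, only the l allele has switched, so l is the middle locus and the order is ts – l – m.

l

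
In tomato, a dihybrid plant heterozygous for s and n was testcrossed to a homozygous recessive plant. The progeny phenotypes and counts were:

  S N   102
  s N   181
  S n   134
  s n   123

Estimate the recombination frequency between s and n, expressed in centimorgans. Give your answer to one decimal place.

41.7 centimorgans

The two most frequent classes, S n (134) and s N (181), are the parental types, so the F1 was S n / s N.
The recombinant classes are S N and s n: 102 + 123 = 225.
Recombination frequency = 225/540 = 0.4167 ≈ 41.7%, i.e. 41.7 centimorgans.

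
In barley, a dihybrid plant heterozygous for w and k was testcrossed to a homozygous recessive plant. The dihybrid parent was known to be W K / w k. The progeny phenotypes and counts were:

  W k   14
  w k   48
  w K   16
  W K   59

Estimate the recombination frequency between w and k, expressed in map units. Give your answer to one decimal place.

21.9 map units

The recombinant classes are W k and w K: 14 + 16 = 30.
Recombination frequency = 30/137 = 0.2190 ≈ 21.9%, i.e. 21.9 map units.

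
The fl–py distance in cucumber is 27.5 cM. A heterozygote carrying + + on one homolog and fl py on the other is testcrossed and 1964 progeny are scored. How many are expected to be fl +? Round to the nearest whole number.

270

A map distance of 27.5 cM corresponds to a recombination frequency of 0.275.
The F1 is + + / fl py, so fl + is a recombinant gamete class with expected frequency r/2 = 0.275/2 = 0.1375.
Expected number = 0.1375 × 1964 = 270.05 ≈ 270.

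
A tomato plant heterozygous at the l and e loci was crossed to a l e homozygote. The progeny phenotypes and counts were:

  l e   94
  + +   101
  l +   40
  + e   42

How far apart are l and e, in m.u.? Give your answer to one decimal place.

29.6 m.u.

The two most frequent classes, + + (101) and l e (94), are the parental types, so the F1 was + + / l e.
The recombinant classes are + e and l +: 42 + 40 = 82.
Recombination frequency = 82/277 = 0.2960 ≈ 29.6%, i.e. 29.6 m.u.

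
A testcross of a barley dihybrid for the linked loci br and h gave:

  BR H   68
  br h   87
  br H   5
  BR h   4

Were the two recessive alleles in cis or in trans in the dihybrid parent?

The two most frequent classes are BR H (68) and br h (87); these are the parental (non-recombinant) types.
So the F1 carried BR H on one chromosome and br h on the other — the recessive alleles are on the same chromosome (cis / coupling).

cis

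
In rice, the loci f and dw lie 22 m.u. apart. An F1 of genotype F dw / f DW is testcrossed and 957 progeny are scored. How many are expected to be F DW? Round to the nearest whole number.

A map distance of 22 m.u. corresponds to a recombination frequency of 0.220.
The F1 is F dw / f DW, so F DW is a recombinant gamete class with expected frequency r/2 = 0.220/2 = 0.1100.
Expected number = 0.1100 × 957 = 105.27 ≈ 105.

105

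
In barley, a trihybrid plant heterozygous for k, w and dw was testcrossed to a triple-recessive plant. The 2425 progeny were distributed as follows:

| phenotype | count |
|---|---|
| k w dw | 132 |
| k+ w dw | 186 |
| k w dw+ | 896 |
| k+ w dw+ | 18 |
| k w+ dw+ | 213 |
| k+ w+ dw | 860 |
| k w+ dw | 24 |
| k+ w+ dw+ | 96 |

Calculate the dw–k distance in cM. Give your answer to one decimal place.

11.1 cM

The two most frequent reciprocal classes, k+ w+ dw and k w dw+, are the parental types, so the F1 was k+ w+ dw / k w dw+.
The two rarest classes, k w+ dw and k+ w dw+, are the double crossovers. Comparing them with the parentals, only the k allele has switched, so k is the middle locus and the order is w – k – dw.
Crossovers in the k–dw interval produce the single-crossover classes k+ w+ dw+ and k w dw (96 + 132 = 228) plus the double crossovers (42).
RF(k–dw) = (228 + 42) / 2425 = 270/2425 = 0.1113 → 11.1 cM.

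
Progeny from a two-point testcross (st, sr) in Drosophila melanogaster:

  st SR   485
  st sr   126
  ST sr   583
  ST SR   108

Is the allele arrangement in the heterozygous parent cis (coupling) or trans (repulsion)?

trans

The two most frequent classes are ST sr (583) and st SR (485); these are the parental (non-recombinant) types.
So the F1 carried ST sr on one chromosome and st SR on the other — the recessive alleles are on opposite chromosomes (trans / repulsion).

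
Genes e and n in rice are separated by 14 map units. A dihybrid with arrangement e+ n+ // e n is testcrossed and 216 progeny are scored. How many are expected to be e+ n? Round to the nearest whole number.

15

A map distance of 14 map units corresponds to a recombination frequency of 0.140.
The F1 is e+ n+ / e n, so e+ n is a recombinant gamete class with expected frequency r/2 = 0.140/2 = 0.0700.
Expected number = 0.0700 × 216 = 15.12 ≈ 15.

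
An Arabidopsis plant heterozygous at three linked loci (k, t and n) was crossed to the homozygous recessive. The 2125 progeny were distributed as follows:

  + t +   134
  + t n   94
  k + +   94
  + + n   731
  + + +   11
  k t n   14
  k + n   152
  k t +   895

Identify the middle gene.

n

The two most frequent reciprocal classes, + + n and k t +, are the parental types, so the F1 was + + n / k t +.
The two rarest classes, + + + and k t n, are the double crossovers. Comparing them with the parentals, only the n allele has switched, so n is the middle locus and the order is t – n – k.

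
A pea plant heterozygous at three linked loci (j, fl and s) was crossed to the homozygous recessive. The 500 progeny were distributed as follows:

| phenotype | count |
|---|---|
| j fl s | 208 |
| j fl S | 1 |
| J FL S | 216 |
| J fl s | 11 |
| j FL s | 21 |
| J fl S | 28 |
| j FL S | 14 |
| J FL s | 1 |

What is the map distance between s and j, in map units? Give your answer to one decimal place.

5.4 map units

The two most frequent reciprocal classes, j fl s and J FL S, are the parental types, so the F1 was j fl s / J FL S.
The two rarest classes, j fl S and J FL s, are the double crossovers. Comparing them with the parentals, only the s allele has switched, so s is the middle locus and the order is fl – s – j.
Crossovers in the s–j interval produce the single-crossover classes J fl s and j FL S (11 + 14 = 25) plus the double crossovers (2).
RF(s–j) = (25 + 2) / 500 = 27/500 = 0.0540 → 5.4 map units.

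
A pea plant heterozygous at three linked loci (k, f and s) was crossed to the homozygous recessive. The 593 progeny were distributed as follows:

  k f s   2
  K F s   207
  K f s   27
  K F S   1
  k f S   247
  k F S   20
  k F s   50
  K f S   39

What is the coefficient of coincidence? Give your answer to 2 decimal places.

The two most frequent reciprocal classes, K F s and k f S, are the parental types, so the F1 was K F s / k f S.
The two rarest classes, K F S and k f s, are the double crossovers. Comparing them with the parentals, only the s allele has switched, so s is the middle locus and the order is f – s – k.
f–s: (47 + 3)/593 = 0.0843; s–k: (89 + 3)/593 = 0.1551.
Expected DCO frequency = 0.0843 × 0.1551 ≈ 0.01307; observed = 3/593 ≈ 0.00506.
Coefficient of coincidence = 0.00506/0.01307 ≈ 0.39.

0.39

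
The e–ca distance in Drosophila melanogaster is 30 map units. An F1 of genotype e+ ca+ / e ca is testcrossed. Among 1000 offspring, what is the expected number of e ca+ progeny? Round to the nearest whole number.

A map distance of 30 map units corresponds to a recombination frequency of 0.300.
The F1 is e+ ca+ / e ca, so e ca+ is a recombinant gamete class with expected frequency r/2 = 0.300/2 = 0.1500.
Expected number = 0.1500 × 1000 = 150.00 ≈ 150.

150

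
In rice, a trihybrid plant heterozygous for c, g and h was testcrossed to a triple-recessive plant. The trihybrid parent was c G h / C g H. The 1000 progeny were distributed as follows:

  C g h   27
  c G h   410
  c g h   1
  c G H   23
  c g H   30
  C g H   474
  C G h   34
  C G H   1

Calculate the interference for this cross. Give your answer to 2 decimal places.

0.42

The two rarest classes, c g h and C G H, are the double crossovers. Comparing them with the parentals, only the g allele has switched, so g is the middle locus and the order is h – g – c.
h–g: (50 + 2)/1000 = 0.0520; g–c: (64 + 2)/1000 = 0.0660.
Expected DCO frequency = 0.0520 × 0.0660 ≈ 0.00343; observed = 2/1000 ≈ 0.00200.
Coefficient of coincidence = 0.00200/0.00343 ≈ 0.58; interference = 1 − 0.58 = 0.42.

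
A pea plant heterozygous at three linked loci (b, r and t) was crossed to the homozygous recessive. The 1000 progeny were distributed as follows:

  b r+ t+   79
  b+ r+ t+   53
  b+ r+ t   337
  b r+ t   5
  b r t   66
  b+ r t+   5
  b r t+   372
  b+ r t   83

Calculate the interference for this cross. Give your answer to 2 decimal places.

The two most frequent reciprocal classes, b+ r+ t and b r t+, are the parental types, so the F1 was b+ r+ t / b r t+.
The two rarest classes, b r+ t and b+ r t+, are the double crossovers. Comparing them with the parentals, only the b allele has switched, so b is the middle locus and the order is r – b – t.
r–b: (162 + 10)/1000 = 0.1720; b–t: (119 + 10)/1000 = 0.1290.
Expected DCO frequency = 0.1720 × 0.1290 ≈ 0.02219; observed = 10/1000 ≈ 0.01000.
Coefficient of coincidence = 0.01000/0.02219 ≈ 0.45; interference = 1 − 0.45 = 0.55.

0.55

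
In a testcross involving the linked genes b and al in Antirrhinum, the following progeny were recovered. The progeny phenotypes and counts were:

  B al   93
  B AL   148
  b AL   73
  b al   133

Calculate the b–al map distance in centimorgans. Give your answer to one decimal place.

The two most frequent classes, B AL (148) and b al (133), are the parental types, so the F1 was B AL / b al.
The recombinant classes are B al and b AL: 93 + 73 = 166.
Recombination frequency = 166/447 = 0.3714 ≈ 37.1%, i.e. 37.1 centimorgans.

37.1 centimorgans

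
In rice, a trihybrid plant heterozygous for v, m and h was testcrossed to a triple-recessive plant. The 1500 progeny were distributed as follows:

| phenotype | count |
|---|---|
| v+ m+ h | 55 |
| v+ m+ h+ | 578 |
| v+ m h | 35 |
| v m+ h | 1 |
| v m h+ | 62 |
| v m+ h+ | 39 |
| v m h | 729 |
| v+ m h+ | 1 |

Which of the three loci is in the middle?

m

The two most frequent reciprocal classes, v+ m+ h+ and v m h, are the parental types, so the F1 was v+ m+ h+ / v m h.
The two rarest classes, v+ m h+ and v m+ h, are the double crossovers. Comparing them with the parentals, only the m allele has switched, so m is the middle locus and the order is h – m – v.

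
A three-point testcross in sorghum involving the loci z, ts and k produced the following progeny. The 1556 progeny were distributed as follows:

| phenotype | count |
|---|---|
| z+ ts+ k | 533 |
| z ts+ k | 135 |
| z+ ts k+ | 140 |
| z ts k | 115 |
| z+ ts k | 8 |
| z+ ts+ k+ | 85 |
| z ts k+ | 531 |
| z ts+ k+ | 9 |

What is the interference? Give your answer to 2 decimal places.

0.58

The two most frequent reciprocal classes, z ts k+ and z+ ts+ k, are the parental types, so the F1 was z ts k+ / z+ ts+ k.
The two rarest classes, z ts+ k+ and z+ ts k, are the double crossovers. Comparing them with the parentals, only the ts allele has switched, so ts is the middle locus and the order is z – ts – k.
z–ts: (275 + 17)/1556 = 0.1877; ts–k: (200 + 17)/1556 = 0.1395.
Expected DCO frequency = 0.1877 × 0.1395 ≈ 0.02618; observed = 17/1556 ≈ 0.01093.
Coefficient of coincidence = 0.01093/0.02618 ≈ 0.42; interference = 1 − 0.42 = 0.58.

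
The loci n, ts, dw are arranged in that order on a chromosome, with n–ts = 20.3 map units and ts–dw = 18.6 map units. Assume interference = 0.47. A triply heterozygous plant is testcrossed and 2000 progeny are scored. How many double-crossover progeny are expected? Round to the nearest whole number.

Map distances give recombination frequencies of 0.203 and 0.186 for the two intervals.
With interference 0.47 (so coincidence = 0.53), expected double-crossover frequency = 0.203 × 0.186 × 0.53 = 0.02001.
Expected number = 0.02001 × 2000 = 40.02 ≈ 40.

40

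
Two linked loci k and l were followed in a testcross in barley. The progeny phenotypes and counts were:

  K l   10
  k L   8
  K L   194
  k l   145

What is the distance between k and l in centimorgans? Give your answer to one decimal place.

5.0 centimorgans

The two most frequent classes, K L (194) and k l (145), are the parental types, so the F1 was K L / k l.
The recombinant classes are K l and k L: 10 + 8 = 18.
Recombination frequency = 18/357 = 0.0504 ≈ 5.0%, i.e. 5.0 centimorgans.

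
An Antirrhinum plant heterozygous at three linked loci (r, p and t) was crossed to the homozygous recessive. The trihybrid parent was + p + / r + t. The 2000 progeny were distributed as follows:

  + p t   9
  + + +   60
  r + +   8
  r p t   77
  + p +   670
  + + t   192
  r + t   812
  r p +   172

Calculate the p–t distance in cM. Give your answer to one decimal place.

7.7 cM

The two rarest classes, + p t and r + +, are the double crossovers. Comparing them with the parentals, only the t allele has switched, so t is the middle locus and the order is r – t – p.
Crossovers in the t–p interval produce the single-crossover classes + + + and r p t (60 + 77 = 137) plus the double crossovers (17).
RF(t–p) = (137 + 17) / 2000 = 154/2000 = 0.0770 → 7.7 cM.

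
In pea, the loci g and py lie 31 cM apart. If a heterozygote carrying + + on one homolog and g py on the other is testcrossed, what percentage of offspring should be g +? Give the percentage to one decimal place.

15.5%

A map distance of 31 cM corresponds to a recombination frequency of 0.310.
The F1 is + + / g py, so g + is a recombinant gamete class with expected frequency r/2 = 0.310/2 = 0.1550.
That is 0.1550 = 15.5% of the progeny.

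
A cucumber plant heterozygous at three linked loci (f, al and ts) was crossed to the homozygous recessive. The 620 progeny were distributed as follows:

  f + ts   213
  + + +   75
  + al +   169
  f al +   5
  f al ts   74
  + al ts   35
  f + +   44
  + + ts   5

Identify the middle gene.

f

The two most frequent reciprocal classes, f + ts and + al +, are the parental types, so the F1 was f + ts / + al +.
The two rarest classes, + + ts and f al +, are the double crossovers. Comparing them with the parentals, only the f allele has switched, so f is the middle locus and the order is al – f – ts.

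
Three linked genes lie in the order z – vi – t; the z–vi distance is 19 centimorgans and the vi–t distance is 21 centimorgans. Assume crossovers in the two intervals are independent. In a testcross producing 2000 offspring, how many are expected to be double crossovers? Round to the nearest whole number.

80

Map distances give recombination frequencies of 0.190 and 0.210 for the two intervals.
With no interference, expected double-crossover frequency = 0.190 × 0.210 = 0.03990.
Expected number = 0.03990 × 2000 = 79.80 ≈ 80.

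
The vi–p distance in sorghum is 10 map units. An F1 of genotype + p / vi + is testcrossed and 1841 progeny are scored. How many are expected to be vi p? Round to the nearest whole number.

92

A map distance of 10 map units corresponds to a recombination frequency of 0.100.
The F1 is + p / vi +, so vi p is a recombinant gamete class with expected frequency r/2 = 0.100/2 = 0.0500.
Expected number = 0.0500 × 1841 = 92.05 ≈ 92.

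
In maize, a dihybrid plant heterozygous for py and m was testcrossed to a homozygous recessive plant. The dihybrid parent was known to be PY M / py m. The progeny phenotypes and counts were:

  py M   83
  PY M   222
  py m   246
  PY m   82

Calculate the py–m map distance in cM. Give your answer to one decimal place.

26.1 cM

The recombinant classes are PY m and py M: 82 + 83 = 165.
Recombination frequency = 165/633 = 0.2607 ≈ 26.1%, i.e. 26.1 cM.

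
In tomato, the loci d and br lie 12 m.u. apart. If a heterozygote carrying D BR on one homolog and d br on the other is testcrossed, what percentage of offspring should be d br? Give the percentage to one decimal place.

A map distance of 12 m.u. corresponds to a recombination frequency of 0.120.
The F1 is D BR / d br, so d br is a parental gamete class with expected frequency (1 − r)/2 = 0.880/2 = 0.4400.
That is 0.4400 = 44.0% of the progeny.

44.0%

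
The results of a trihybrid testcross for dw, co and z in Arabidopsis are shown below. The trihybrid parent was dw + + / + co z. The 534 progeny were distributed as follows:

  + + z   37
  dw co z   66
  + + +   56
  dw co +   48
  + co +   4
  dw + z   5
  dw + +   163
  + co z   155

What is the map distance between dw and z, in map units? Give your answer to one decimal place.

24.5 map units

The two rarest classes, dw + z and + co +, are the double crossovers. Comparing them with the parentals, only the z allele has switched, so z is the middle locus and the order is dw – z – co.
Crossovers in the dw–z interval produce the single-crossover classes + + + and dw co z (56 + 66 = 122) plus the double crossovers (9).
RF(dw–z) = (122 + 9) / 534 = 131/534 = 0.2453 → 24.5 map units.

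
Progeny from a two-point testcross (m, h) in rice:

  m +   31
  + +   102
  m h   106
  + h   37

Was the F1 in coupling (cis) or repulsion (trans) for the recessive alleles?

cis

The two most frequent classes are + + (102) and m h (106); these are the parental (non-recombinant) types.
So the F1 carried + + on one chromosome and m h on the other — the recessive alleles are on the same chromosome (cis / coupling).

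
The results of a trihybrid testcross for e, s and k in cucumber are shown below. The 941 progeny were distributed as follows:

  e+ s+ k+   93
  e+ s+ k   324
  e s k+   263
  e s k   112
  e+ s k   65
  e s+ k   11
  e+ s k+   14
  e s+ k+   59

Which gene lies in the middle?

e

The two most frequent reciprocal classes, e+ s+ k and e s k+, are the parental types, so the F1 was e+ s+ k / e s k+.
The two rarest classes, e s+ k and e+ s k+, are the double crossovers. Comparing them with the parentals, only the e allele has switched, so e is the middle locus and the order is s – e – k.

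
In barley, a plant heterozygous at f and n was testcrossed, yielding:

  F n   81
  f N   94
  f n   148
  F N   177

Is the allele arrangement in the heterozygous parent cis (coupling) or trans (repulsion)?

cis

The two most frequent classes are F N (177) and f n (148); these are the parental (non-recombinant) types.
So the F1 carried F N on one chromosome and f n on the other — the recessive alleles are on the same chromosome (cis / coupling).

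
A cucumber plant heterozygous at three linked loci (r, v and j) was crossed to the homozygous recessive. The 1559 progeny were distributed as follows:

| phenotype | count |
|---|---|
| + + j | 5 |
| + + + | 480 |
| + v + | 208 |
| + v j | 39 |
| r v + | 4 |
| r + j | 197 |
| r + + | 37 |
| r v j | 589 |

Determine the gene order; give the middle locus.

j

The two most frequent reciprocal classes, + + + and r v j, are the parental types, so the F1 was + + + / r v j.
The two rarest classes, + + j and r v +, are the double crossovers. Comparing them with the parentals, only the j allele has switched, so j is the middle locus and the order is r – j – v.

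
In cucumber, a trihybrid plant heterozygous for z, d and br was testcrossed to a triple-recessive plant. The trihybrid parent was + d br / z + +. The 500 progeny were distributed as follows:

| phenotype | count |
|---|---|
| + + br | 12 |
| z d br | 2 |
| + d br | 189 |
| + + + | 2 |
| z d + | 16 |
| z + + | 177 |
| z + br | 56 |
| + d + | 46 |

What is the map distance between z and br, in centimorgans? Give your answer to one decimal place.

21.2 centimorgans

The two rarest classes, z d br and + + +, are the double crossovers. Comparing them with the parentals, only the z allele has switched, so z is the middle locus and the order is br – z – d.
Crossovers in the br–z interval produce the single-crossover classes + d + and z + br (46 + 56 = 102) plus the double crossovers (4).
RF(br–z) = (102 + 4) / 500 = 106/500 = 0.2120 → 21.2 centimorgans.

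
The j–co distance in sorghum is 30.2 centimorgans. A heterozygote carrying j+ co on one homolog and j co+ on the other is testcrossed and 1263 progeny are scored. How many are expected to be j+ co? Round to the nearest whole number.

A map distance of 30.2 centimorgans corresponds to a recombination frequency of 0.302.
The F1 is j+ co / j co+, so j+ co is a parental gamete class with expected frequency (1 − r)/2 = 0.698/2 = 0.3490.
Expected number = 0.3490 × 1263 = 440.79 ≈ 441.

441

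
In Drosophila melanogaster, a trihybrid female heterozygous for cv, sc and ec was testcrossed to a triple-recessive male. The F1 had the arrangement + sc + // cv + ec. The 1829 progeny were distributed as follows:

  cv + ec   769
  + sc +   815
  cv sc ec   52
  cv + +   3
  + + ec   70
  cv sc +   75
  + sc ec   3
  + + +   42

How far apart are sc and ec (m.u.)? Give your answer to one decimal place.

5.5 m.u.

The two rarest classes, + sc ec and cv + +, are the double crossovers. Comparing them with the parentals, only the ec allele has switched, so ec is the middle locus and the order is sc – ec – cv.
Crossovers in the sc–ec interval produce the single-crossover classes + + + and cv sc ec (42 + 52 = 94) plus the double crossovers (6).
RF(sc–ec) = (94 + 6) / 1829 = 100/1829 = 0.0547 → 5.5 m.u.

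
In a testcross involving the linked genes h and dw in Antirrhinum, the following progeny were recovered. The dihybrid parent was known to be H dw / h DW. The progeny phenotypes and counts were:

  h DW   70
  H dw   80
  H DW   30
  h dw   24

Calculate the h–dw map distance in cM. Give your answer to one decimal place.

26.5 cM

The recombinant classes are H DW and h dw: 30 + 24 = 54.
Recombination frequency = 54/204 = 0.2647 ≈ 26.5%, i.e. 26.5 cM.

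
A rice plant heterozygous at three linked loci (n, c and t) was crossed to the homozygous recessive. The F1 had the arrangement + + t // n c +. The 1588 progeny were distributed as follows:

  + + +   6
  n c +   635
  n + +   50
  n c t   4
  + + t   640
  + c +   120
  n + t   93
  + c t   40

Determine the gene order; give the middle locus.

The two rarest classes, + + + and n c t, are the double crossovers. Comparing them with the parentals, only the t allele has switched, so t is the middle locus and the order is c – t – n.

t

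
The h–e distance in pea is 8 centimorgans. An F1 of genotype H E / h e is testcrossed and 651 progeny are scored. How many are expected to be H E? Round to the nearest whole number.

299

A map distance of 8 centimorgans corresponds to a recombination frequency of 0.080.
The F1 is H E / h e, so H E is a parental gamete class with expected frequency (1 − r)/2 = 0.920/2 = 0.4600.
Expected number = 0.4600 × 651 = 299.46 ≈ 299.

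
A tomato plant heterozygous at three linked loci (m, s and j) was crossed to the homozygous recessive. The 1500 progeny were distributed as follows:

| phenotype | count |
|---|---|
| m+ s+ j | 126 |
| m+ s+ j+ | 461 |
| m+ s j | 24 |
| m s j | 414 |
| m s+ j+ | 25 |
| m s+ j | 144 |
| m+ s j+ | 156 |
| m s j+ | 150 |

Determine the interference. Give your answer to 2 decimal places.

The two most frequent reciprocal classes, m s j and m+ s+ j+, are the parental types, so the F1 was m s j / m+ s+ j+.
The two rarest classes, m+ s j and m s+ j+, are the double crossovers. Comparing them with the parentals, only the m allele has switched, so m is the middle locus and the order is j – m – s.
j–m: (276 + 49)/1500 = 0.2167; m–s: (300 + 49)/1500 = 0.2327.
Expected DCO frequency = 0.2167 × 0.2327 ≈ 0.05043; observed = 49/1500 ≈ 0.03267.
Coefficient of coincidence = 0.03267/0.05043 ≈ 0.65; interference = 1 − 0.65 = 0.35.

0.35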